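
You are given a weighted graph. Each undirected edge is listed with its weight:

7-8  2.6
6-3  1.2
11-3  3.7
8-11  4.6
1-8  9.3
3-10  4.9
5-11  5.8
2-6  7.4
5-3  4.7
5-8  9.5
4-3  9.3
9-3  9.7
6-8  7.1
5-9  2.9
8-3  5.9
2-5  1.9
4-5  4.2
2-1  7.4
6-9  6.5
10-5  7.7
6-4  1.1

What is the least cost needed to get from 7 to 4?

Enumerating some paths:
7–8–6–4: 2.6+7.1+1.1 = 10.8
7–8–5–4: 2.6+9.5+4.2 = 16.3
7–8–11–3–6–4: 2.6+4.6+3.7+1.2+1.1 = 13.2
Cheapest is 7–8–6–4 at 10.8.

10.8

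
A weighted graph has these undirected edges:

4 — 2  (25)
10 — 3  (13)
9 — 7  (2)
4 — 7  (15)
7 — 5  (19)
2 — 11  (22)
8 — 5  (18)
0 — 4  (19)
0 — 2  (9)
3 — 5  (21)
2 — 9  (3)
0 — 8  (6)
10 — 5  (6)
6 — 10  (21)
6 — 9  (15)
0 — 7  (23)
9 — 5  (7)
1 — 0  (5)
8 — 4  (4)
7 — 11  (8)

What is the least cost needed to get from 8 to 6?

Running Dijkstra from 8:
8: 0
4: 4  (via 8)
0: 6  (via 8)
1: 11  (via 0)
2: 15  (via 0)
5: 18  (via 8)
9: 18  (via 2)
7: 19  (via 4)
10: 24  (via 5)
11: 27  (via 7)
6: 33  (via 9)
Shortest route: 8 → 0 → 2 → 9 → 6 = 33.

33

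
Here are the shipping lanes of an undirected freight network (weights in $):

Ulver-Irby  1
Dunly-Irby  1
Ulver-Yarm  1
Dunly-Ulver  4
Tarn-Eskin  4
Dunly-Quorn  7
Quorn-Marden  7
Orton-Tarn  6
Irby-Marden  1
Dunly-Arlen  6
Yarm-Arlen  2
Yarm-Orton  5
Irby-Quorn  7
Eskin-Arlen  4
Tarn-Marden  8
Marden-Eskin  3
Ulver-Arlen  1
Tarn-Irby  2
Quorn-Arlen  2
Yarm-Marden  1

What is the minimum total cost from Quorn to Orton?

$9

Enumerating some paths:
Quorn → Arlen → Yarm → Orton: 2+2+5 = 9
Quorn → Arlen → Ulver → Irby → Marden → Yarm → Orton: 2+1+1+1+1+5 = 11
Quorn → Marden → Yarm → Orton: 7+1+5 = 13
Quorn → Arlen → Ulver → Irby → Tarn → Orton: 2+1+1+2+6 = 12
The minimum is $9 via Quorn → Arlen → Yarm → Orton.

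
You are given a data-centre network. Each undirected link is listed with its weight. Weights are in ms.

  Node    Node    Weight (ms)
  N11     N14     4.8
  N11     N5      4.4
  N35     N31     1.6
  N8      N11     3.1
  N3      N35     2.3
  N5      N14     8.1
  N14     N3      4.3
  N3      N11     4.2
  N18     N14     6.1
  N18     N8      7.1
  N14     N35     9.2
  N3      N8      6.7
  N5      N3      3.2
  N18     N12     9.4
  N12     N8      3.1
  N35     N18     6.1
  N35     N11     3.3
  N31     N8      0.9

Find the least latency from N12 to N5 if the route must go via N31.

11.1 ms

Best N12 to N31: N12–N8–N31 costing 4
Best N31 to N5: N31–N35–N3–N5 costing 7.1
Total via N31: 4 + 7.1 = 11.1 ms.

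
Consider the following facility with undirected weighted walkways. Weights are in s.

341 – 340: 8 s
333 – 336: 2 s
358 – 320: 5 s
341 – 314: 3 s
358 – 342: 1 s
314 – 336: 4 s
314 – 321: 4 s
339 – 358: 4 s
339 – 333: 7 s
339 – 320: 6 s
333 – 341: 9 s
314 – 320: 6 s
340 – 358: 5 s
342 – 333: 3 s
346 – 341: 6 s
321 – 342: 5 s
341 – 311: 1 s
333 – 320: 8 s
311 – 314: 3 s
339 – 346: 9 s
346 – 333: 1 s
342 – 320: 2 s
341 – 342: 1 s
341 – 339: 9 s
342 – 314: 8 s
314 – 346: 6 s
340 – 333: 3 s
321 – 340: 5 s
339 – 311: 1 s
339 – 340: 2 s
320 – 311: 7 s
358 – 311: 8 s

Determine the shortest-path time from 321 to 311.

7 s

Compare a few routes:
321 - 314 - 341 - 311: 4+3+1 = 8
321 - 340 - 339 - 311: 5+2+1 = 8
321 - 314 - 311: 4+3 = 7
Cheapest is 321 - 314 - 311 at 7 s.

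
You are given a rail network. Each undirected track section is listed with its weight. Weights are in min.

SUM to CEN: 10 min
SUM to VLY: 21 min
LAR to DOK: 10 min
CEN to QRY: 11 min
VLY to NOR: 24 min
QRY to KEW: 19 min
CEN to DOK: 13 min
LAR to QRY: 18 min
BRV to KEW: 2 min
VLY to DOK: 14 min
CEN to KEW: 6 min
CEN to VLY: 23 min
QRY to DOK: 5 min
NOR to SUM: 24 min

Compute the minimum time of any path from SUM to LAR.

33 min

Compare a few routes:
SUM - CEN - DOK - LAR: 10+13+10 = 33
SUM - CEN - QRY - DOK - LAR: 10+11+5+10 = 36
The minimum is 33 min via SUM - CEN - DOK - LAR.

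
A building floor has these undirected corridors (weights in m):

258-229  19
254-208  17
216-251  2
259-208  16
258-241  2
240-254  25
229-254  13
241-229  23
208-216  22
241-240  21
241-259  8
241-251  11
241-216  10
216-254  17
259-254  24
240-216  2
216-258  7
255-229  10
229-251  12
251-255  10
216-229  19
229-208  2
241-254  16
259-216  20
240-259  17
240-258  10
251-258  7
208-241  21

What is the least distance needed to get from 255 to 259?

27 m

Enumerating some paths:
255–251–216–258–241–259: 10+2+7+2+8 = 29
255–251–241–259: 10+11+8 = 29
255–251–258–241–259: 10+7+2+8 = 27
255–229–208–259: 10+2+16 = 28
Cheapest is 255–251–258–241–259 at 27 m.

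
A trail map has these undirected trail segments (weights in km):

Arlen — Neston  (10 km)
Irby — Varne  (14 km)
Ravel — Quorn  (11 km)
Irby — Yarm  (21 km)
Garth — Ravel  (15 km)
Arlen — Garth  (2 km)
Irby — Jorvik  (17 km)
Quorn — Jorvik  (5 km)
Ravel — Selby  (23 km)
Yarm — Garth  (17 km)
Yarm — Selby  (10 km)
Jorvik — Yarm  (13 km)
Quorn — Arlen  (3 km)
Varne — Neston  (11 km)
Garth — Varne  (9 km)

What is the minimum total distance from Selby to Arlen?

Enumerating some paths:
Selby–Ravel–Garth–Arlen: 23+15+2 = 40
Selby–Yarm–Garth–Arlen: 10+17+2 = 29
Selby–Yarm–Jorvik–Quorn–Arlen: 10+13+5+3 = 31
Selby–Ravel–Quorn–Arlen: 23+11+3 = 37
The minimum is 29 km via Selby–Yarm–Garth–Arlen.

29 km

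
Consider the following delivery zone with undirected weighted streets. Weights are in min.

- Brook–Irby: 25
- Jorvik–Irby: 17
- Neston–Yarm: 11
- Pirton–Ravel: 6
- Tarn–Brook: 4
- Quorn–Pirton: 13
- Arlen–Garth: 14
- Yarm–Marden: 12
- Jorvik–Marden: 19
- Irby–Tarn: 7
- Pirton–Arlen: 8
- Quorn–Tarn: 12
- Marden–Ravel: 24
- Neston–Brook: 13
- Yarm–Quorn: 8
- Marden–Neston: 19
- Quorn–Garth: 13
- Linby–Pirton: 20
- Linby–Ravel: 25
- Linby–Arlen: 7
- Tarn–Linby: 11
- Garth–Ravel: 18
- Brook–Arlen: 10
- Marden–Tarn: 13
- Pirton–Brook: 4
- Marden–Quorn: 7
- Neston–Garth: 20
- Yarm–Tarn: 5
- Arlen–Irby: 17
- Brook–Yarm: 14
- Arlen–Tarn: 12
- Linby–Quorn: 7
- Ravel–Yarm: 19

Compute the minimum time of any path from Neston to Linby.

Shortest distances from Neston:
Neston: 0
Yarm: 11  (via Neston)
Brook: 13  (via Neston)
Tarn: 16  (via Yarm)
Pirton: 17  (via Brook)
Quorn: 19  (via Yarm)
Marden: 19  (via Neston)
Garth: 20  (via Neston)
Irby: 23  (via Tarn)
Ravel: 23  (via Pirton)
Arlen: 23  (via Brook)
Linby: 26  (via Quorn)
Shortest route: Neston–Yarm–Quorn–Linby = 26 min.

26 min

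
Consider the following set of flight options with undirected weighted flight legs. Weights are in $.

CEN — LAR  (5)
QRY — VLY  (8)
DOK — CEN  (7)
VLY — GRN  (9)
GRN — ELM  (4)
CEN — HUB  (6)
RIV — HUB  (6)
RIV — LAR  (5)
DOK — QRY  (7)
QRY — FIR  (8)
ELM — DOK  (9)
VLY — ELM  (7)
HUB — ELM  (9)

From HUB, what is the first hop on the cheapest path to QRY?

Compare a few routes:
HUB → ELM → VLY → QRY: 9+7+8 = 24
HUB → CEN → DOK → QRY: 6+7+7 = 20
Cheapest is HUB → CEN → DOK → QRY at $20.
So from HUB the first move is to CEN.

CEN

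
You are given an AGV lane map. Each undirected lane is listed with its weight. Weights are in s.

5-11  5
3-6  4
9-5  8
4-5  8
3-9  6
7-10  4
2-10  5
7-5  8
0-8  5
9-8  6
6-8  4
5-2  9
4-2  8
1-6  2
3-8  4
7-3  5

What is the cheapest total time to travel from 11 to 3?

Enumerating some paths:
11 - 5 - 9 - 8 - 6 - 3: 5+8+6+4+4 = 27
11 - 5 - 9 - 8 - 3: 5+8+6+4 = 23
11 - 5 - 9 - 3: 5+8+6 = 19
11 - 5 - 7 - 3: 5+8+5 = 18
Cheapest is 11 - 5 - 7 - 3 at 18 s.

18 s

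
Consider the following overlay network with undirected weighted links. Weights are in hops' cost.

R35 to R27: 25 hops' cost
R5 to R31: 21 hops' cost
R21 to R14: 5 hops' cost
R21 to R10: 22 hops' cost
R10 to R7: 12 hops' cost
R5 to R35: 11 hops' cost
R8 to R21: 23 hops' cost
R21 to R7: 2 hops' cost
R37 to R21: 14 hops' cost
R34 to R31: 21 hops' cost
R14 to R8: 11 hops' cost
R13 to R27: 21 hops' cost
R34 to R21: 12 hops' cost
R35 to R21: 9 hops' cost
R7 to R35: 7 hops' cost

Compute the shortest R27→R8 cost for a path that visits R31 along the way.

106 hops' cost

Best R27 to R31: R27–R35–R5–R31 costing 57
Best R31 to R8: R31–R34–R21–R14–R8 costing 49
Total via R31: 57 + 49 = 106 hops' cost.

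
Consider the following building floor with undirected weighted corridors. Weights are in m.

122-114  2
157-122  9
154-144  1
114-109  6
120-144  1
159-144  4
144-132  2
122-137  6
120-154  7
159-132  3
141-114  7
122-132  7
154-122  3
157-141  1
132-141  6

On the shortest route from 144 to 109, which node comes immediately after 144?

Candidate routes:
144–132–122–114–109: 2+7+2+6 = 17
144–154–122–114–109: 1+3+2+6 = 12
144–120–154–122–114–109: 1+7+3+2+6 = 19
The minimum is 12 m via 144–154–122–114–109.
So from 144 the first move is to 154.

154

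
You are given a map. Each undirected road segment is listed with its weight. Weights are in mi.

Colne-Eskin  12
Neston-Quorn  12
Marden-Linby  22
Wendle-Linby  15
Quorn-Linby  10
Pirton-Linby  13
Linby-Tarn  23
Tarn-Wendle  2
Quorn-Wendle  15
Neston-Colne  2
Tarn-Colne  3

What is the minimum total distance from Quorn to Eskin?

26 mi

Enumerating some paths:
Quorn → Neston → Colne → Eskin: 12+2+12 = 26
Quorn → Linby → Tarn → Colne → Eskin: 10+23+3+12 = 48
Quorn → Linby → Wendle → Tarn → Colne → Eskin: 10+15+2+3+12 = 42
Quorn → Wendle → Tarn → Colne → Eskin: 15+2+3+12 = 32
Cheapest is Quorn → Neston → Colne → Eskin at 26 mi.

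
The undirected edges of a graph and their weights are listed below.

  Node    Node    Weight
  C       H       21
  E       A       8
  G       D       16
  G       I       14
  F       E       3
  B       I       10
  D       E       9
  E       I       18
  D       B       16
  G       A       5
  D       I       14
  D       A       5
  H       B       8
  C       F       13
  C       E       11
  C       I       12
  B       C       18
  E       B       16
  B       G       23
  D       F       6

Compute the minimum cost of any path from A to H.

29

Running Dijkstra from A:
A: 0
D: 5  (via A)
G: 5  (via A)
E: 8  (via A)
F: 11  (via D)
C: 19  (via E)
I: 19  (via D)
B: 21  (via D)
H: 29  (via B)
Shortest route: A–D–B–H = 29.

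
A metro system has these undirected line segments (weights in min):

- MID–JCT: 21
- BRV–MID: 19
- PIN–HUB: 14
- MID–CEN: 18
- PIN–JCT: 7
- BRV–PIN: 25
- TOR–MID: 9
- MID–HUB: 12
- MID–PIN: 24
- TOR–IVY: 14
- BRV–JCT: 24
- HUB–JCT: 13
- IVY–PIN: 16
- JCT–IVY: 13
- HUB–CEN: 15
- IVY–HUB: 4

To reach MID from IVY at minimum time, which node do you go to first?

Candidate routes:
IVY → HUB → CEN → MID: 4+15+18 = 37
IVY → TOR → MID: 14+9 = 23
IVY → JCT → MID: 13+21 = 34
IVY → HUB → MID: 4+12 = 16
Cheapest is IVY → HUB → MID at 16 min.
So from IVY the first move is to HUB.

HUB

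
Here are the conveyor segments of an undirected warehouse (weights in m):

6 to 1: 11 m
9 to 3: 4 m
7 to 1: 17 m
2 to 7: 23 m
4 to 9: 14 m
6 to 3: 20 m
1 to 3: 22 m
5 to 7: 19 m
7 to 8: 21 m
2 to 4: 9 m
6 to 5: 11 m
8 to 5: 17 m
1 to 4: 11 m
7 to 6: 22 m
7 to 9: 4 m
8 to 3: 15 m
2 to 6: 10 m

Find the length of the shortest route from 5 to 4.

Compare a few routes:
5–6–2–4: 11+10+9 = 30
5–7–9–4: 19+4+14 = 37
5–6–1–4: 11+11+11 = 33
5–7–1–4: 19+17+11 = 47
The minimum is 30 m via 5–6–2–4.

30 m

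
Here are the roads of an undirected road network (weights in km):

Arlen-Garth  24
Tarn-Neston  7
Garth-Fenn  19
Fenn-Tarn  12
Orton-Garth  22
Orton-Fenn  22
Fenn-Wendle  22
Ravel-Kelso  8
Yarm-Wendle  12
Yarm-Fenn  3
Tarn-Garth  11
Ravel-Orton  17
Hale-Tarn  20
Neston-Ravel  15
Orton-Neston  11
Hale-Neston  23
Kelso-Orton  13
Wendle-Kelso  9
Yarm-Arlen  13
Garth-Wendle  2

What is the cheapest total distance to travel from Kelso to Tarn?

Shortest distances from Kelso:
Kelso: 0
Ravel: 8  (via Kelso)
Wendle: 9  (via Kelso)
Garth: 11  (via Wendle)
Orton: 13  (via Kelso)
Yarm: 21  (via Wendle)
Tarn: 22  (via Garth)
Shortest route: Kelso → Wendle → Garth → Tarn = 22 km.

22 km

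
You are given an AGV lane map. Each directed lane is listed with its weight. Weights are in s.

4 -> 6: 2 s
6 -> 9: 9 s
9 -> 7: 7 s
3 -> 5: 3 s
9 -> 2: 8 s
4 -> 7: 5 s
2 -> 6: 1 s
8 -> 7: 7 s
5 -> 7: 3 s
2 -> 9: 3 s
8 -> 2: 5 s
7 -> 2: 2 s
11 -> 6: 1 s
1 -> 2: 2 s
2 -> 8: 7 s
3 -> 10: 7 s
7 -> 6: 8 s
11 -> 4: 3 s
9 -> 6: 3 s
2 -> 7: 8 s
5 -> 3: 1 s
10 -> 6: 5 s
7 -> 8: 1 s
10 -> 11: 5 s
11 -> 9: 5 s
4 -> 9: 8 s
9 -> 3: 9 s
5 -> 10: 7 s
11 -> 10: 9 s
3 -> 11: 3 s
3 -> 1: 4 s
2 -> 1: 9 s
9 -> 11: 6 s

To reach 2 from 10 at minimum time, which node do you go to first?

11

Enumerating some paths:
10 → 11 → 4 → 7 → 8 → 2: 5+3+5+1+5 = 19
10 → 11 → 9 → 2: 5+5+8 = 18
10 → 11 → 4 → 7 → 2: 5+3+5+2 = 15
10 → 11 → 9 → 7 → 2: 5+5+7+2 = 19
The minimum is 15 s via 10 → 11 → 4 → 7 → 2.
So from 10 the first move is to 11.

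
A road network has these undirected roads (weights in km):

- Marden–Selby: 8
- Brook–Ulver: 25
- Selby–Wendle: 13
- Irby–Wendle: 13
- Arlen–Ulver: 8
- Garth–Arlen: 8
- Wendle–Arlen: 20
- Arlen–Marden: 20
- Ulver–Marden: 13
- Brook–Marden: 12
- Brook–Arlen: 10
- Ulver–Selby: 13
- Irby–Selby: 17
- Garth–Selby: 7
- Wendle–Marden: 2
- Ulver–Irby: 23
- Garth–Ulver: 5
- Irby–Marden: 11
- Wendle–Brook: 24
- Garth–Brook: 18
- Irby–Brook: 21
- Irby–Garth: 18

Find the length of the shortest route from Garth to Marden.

Candidate routes:
Garth - Selby - Marden: 7+8 = 15
Garth - Ulver - Selby - Marden: 5+13+8 = 26
Garth - Ulver - Marden: 5+13 = 18
Garth - Selby - Wendle - Marden: 7+13+2 = 22
Cheapest is Garth - Selby - Marden at 15 km.

15 km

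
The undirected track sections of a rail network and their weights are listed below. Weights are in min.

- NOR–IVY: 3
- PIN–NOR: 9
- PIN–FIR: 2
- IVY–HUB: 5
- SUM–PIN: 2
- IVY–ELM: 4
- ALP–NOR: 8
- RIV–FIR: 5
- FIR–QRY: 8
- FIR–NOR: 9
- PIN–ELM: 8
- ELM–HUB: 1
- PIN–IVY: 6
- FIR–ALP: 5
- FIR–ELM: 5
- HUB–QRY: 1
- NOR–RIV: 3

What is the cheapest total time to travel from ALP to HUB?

Compare a few routes:
ALP–NOR–IVY–HUB: 8+3+5 = 16
ALP–FIR–QRY–HUB: 5+8+1 = 14
ALP–FIR–ELM–HUB: 5+5+1 = 11
ALP–NOR–IVY–ELM–HUB: 8+3+4+1 = 16
Cheapest is ALP–FIR–ELM–HUB at 11 min.

11 min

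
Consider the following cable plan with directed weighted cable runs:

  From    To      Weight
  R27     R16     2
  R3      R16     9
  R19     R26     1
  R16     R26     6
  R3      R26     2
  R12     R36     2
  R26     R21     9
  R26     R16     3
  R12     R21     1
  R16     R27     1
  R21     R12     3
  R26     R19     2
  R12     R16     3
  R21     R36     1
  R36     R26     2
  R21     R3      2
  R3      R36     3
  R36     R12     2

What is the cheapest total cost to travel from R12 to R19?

6

Settle nodes by increasing distance from R12:
R12: 0
R21: 1  (via R12)
R36: 2  (via R12)
R16: 3  (via R12)
R3: 3  (via R21)
R27: 4  (via R16)
R26: 4  (via R36)
R19: 6  (via R26)
Shortest route: R12–R36–R26–R19 = 6.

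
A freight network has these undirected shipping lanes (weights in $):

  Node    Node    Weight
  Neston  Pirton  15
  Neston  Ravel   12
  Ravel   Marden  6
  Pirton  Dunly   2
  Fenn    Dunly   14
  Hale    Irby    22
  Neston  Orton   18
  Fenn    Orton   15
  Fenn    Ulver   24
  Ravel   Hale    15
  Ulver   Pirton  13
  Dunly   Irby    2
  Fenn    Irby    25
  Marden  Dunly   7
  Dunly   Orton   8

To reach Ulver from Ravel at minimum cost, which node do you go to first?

Marden

Enumerating some paths:
Ravel → Neston → Orton → Dunly → Pirton → Ulver: 12+18+8+2+13 = 53
Ravel → Neston → Pirton → Ulver: 12+15+13 = 40
Ravel → Marden → Dunly → Fenn → Ulver: 6+7+14+24 = 51
Ravel → Marden → Dunly → Pirton → Ulver: 6+7+2+13 = 28
The minimum is $28 via Ravel → Marden → Dunly → Pirton → Ulver.
So from Ravel the first move is to Marden.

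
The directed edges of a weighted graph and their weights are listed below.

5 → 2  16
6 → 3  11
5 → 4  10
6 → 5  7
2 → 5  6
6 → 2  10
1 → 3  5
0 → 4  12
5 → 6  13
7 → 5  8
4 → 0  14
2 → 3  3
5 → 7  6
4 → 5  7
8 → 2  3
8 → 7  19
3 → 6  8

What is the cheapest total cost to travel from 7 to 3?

27

Enumerating some paths:
7 - 5 - 6 - 3: 8+13+11 = 32
7 - 5 - 2 - 3: 8+16+3 = 27
7 - 5 - 6 - 2 - 3: 8+13+10+3 = 34
Cheapest is 7 - 5 - 2 - 3 at 27.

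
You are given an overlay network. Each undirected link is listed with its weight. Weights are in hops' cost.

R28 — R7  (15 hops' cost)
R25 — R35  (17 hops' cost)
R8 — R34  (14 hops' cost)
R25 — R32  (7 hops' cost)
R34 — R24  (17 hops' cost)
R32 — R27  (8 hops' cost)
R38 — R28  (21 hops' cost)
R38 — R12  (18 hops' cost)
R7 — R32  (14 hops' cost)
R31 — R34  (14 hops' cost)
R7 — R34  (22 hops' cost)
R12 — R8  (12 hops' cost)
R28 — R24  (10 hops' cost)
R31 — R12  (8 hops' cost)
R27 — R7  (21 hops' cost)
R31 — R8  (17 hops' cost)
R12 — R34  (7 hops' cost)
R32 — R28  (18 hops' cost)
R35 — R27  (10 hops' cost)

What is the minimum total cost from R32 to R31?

Enumerating some paths:
R32 - R7 - R34 - R31: 14+22+14 = 50
R32 - R28 - R24 - R34 - R31: 18+10+17+14 = 59
R32 - R28 - R24 - R34 - R12 - R31: 18+10+17+7+8 = 60
R32 - R7 - R34 - R12 - R31: 14+22+7+8 = 51
Cheapest is R32 - R7 - R34 - R31 at 50 hops' cost.

50 hops' cost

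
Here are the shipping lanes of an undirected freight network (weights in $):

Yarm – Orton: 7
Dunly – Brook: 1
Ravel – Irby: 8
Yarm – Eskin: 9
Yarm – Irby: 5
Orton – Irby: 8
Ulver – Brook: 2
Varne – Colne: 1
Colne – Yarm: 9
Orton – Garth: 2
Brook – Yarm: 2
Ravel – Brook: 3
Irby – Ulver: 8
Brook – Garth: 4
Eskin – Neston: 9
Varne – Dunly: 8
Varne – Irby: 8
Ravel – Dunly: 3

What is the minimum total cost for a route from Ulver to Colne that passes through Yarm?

$13

Best Ulver to Yarm: Ulver → Brook → Yarm costing 4
Shortest Yarm→Colne: Yarm → Colne = 9
Total via Yarm: 4 + 9 = $13.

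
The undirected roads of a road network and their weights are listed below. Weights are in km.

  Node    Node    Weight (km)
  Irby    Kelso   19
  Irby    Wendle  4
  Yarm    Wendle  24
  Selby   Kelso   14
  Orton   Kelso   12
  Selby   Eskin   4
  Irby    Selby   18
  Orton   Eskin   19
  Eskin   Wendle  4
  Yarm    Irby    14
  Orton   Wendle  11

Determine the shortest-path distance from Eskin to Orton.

15 km

Shortest distances from Eskin:
Eskin: 0
Selby: 4  (via Eskin)
Wendle: 4  (via Eskin)
Irby: 8  (via Wendle)
Orton: 15  (via Wendle)
Shortest route: Eskin → Wendle → Orton = 15 km.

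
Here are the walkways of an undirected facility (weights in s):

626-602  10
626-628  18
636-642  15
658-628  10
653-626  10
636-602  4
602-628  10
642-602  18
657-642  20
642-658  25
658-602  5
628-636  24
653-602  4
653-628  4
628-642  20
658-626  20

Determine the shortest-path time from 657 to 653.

Settle nodes by increasing distance from 657:
657: 0
642: 20  (via 657)
636: 35  (via 642)
602: 38  (via 642)
628: 40  (via 642)
653: 42  (via 602)
Shortest route: 657–642–602–653 = 42 s.

42 s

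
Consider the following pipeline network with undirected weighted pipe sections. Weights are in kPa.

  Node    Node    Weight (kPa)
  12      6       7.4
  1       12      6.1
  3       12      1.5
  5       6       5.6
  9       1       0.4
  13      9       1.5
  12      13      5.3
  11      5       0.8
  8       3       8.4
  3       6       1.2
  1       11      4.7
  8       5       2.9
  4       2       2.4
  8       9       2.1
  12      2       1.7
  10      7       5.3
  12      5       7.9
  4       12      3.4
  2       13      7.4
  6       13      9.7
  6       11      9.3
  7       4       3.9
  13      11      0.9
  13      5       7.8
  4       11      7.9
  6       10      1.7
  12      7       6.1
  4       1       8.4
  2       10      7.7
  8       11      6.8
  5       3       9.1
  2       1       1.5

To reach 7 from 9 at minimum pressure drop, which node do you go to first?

Compare a few routes:
9 → 1 → 2 → 4 → 7: 0.4+1.5+2.4+3.9 = 8.2
9 → 1 → 2 → 12 → 7: 0.4+1.5+1.7+6.1 = 9.7
9 → 1 → 2 → 12 → 4 → 7: 0.4+1.5+1.7+3.4+3.9 = 10.9
The minimum is 8.2 kPa via 9 → 1 → 2 → 4 → 7.
So from 9 the first move is to 1.

1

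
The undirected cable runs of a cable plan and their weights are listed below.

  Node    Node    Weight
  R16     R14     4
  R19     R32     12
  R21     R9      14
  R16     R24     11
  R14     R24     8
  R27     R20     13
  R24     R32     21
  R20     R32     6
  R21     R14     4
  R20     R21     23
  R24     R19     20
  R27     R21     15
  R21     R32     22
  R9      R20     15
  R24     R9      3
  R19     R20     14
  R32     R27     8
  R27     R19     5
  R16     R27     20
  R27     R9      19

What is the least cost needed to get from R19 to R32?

Settle nodes by increasing distance from R19:
R19: 0
R27: 5  (via R19)
R32: 12  (via R19)
Shortest route: R19 → R32 = 12.

12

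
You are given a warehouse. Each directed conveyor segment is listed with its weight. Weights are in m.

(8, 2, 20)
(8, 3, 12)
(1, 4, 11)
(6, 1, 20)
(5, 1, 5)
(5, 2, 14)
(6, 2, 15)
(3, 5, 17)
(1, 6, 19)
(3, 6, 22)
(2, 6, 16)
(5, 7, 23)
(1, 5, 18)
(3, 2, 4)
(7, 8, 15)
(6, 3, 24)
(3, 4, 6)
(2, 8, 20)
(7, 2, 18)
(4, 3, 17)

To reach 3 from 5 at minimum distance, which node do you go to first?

1

Candidate routes:
5–2–8–3: 14+20+12 = 46
5–1–4–3: 5+11+17 = 33
5–7–8–3: 23+15+12 = 50
5–1–6–3: 5+19+24 = 48
The minimum is 33 m via 5–1–4–3.
So from 5 the first move is to 1.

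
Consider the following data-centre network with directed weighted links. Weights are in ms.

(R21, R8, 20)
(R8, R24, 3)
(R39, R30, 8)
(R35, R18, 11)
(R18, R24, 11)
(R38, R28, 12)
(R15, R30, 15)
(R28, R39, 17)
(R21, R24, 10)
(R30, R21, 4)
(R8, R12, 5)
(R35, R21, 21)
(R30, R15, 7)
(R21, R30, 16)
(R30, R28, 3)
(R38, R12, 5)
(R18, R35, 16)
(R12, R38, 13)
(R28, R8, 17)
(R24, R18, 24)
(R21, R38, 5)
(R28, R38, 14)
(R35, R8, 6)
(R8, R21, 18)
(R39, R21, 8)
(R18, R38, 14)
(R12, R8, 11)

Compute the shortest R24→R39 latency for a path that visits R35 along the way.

Best R24 to R35: R24–R18–R35 costing 40
Shortest R35→R39: R35–R8–R12–R38–R28–R39 = 53
Total via R35: 40 + 53 = 93 ms.

93 ms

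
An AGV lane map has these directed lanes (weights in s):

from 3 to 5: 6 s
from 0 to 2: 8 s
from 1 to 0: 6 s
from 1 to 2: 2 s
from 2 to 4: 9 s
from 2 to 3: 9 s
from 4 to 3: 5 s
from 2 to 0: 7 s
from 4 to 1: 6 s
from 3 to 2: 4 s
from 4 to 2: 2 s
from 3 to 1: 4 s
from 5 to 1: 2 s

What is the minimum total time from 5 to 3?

13 s

Settle nodes by increasing distance from 5:
5: 0
1: 2  (via 5)
2: 4  (via 1)
0: 8  (via 1)
3: 13  (via 2)
Shortest route: 5–1–2–3 = 13 s.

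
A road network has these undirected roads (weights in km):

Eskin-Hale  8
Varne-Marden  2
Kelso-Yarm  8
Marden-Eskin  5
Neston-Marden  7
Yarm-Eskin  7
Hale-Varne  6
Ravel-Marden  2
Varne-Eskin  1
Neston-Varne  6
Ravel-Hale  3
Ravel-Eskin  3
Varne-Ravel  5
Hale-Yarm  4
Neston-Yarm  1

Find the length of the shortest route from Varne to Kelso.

Compare a few routes:
Varne–Neston–Yarm–Kelso: 6+1+8 = 15
Varne–Marden–Neston–Yarm–Kelso: 2+7+1+8 = 18
Varne–Hale–Yarm–Kelso: 6+4+8 = 18
Varne–Eskin–Yarm–Kelso: 1+7+8 = 16
Cheapest is Varne–Neston–Yarm–Kelso at 15 km.

15 km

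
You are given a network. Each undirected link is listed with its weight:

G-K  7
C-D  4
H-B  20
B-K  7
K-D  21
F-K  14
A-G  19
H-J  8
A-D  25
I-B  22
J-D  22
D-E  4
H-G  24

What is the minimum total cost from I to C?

Running Dijkstra from I:
I: 0
B: 22  (via I)
K: 29  (via B)
G: 36  (via K)
H: 42  (via B)
F: 43  (via K)
D: 50  (via K)
J: 50  (via H)
C: 54  (via D)
Shortest route: I–B–K–D–C = 54.

54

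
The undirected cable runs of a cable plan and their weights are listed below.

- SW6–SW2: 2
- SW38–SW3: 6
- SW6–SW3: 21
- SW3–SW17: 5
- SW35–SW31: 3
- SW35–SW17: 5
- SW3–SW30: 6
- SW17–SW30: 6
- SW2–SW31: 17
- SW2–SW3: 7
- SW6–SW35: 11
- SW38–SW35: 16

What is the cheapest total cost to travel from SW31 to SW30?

Compare a few routes:
SW31–SW2–SW3–SW30: 17+7+6 = 30
SW31–SW35–SW17–SW30: 3+5+6 = 14
SW31–SW35–SW6–SW2–SW3–SW30: 3+11+2+7+6 = 29
SW31–SW35–SW17–SW3–SW30: 3+5+5+6 = 19
Cheapest is SW31–SW35–SW17–SW30 at 14.

14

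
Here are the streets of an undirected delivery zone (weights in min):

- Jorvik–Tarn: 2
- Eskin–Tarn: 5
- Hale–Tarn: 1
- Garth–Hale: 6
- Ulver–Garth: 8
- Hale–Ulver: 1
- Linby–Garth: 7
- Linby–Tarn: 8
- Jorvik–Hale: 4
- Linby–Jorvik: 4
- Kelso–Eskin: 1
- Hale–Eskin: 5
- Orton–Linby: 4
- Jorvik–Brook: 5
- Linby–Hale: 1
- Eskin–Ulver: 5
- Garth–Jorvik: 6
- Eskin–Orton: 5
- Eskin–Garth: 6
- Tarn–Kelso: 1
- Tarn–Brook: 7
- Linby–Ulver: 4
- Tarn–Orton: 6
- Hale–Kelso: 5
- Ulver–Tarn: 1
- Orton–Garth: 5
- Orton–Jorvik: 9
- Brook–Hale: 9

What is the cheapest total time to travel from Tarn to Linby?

2 min

Shortest distances from Tarn:
Tarn: 0
Ulver: 1  (via Tarn)
Kelso: 1  (via Tarn)
Hale: 1  (via Tarn)
Eskin: 2  (via Kelso)
Jorvik: 2  (via Tarn)
Linby: 2  (via Hale)
Shortest route: Tarn–Hale–Linby = 2 min.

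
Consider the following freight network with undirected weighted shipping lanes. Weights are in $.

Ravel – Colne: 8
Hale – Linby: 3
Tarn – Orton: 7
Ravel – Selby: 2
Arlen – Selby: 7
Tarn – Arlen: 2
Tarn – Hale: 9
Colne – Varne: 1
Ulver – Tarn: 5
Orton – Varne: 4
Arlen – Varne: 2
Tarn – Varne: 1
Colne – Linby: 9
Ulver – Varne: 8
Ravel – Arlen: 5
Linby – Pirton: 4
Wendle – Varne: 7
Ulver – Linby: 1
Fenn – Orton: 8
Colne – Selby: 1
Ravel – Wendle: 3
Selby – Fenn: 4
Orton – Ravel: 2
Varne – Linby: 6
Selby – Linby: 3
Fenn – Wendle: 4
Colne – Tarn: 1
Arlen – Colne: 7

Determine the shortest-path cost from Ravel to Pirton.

$9

Running Dijkstra from Ravel:
Ravel: 0
Selby: 2  (via Ravel)
Orton: 2  (via Ravel)
Wendle: 3  (via Ravel)
Colne: 3  (via Selby)
Varne: 4  (via Colne)
Tarn: 4  (via Colne)
Linby: 5  (via Selby)
Arlen: 5  (via Ravel)
Ulver: 6  (via Linby)
Fenn: 6  (via Selby)
Hale: 8  (via Linby)
Pirton: 9  (via Linby)
Shortest route: Ravel → Selby → Linby → Pirton = $9.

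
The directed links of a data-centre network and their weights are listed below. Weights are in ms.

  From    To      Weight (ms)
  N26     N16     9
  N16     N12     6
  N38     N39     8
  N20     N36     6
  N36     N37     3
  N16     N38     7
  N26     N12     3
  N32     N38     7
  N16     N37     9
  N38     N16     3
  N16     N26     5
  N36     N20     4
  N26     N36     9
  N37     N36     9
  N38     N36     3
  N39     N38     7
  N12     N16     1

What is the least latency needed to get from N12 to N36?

Candidate routes:
N12 - N16 - N38 - N36: 1+7+3 = 11
N12 - N16 - N37 - N36: 1+9+9 = 19
N12 - N16 - N26 - N36: 1+5+9 = 15
Cheapest is N12 - N16 - N38 - N36 at 11 ms.

11 ms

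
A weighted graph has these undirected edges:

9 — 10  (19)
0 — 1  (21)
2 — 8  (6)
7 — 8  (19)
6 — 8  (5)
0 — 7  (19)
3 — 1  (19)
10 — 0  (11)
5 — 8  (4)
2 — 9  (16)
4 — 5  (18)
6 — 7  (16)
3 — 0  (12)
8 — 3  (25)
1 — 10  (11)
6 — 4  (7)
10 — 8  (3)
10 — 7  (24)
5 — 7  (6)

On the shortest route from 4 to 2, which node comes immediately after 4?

6

Compare a few routes:
4 → 5 → 8 → 2: 18+4+6 = 28
4 → 6 → 8 → 2: 7+5+6 = 18
Cheapest is 4 → 6 → 8 → 2 at 18.
So from 4 the first move is to 6.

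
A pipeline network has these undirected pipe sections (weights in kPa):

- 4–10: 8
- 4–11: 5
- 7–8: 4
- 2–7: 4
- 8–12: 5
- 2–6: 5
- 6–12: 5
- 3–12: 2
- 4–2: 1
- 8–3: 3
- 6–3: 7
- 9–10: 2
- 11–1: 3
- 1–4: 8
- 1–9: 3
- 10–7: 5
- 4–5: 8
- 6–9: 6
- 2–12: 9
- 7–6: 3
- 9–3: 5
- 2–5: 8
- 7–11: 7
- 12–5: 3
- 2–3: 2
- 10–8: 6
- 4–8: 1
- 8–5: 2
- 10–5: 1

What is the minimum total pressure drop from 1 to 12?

Enumerating some paths:
1–9–3–12: 3+5+2 = 10
1–9–10–5–12: 3+2+1+3 = 9
1–4–2–3–12: 8+1+2+2 = 13
1–11–4–2–3–12: 3+5+1+2+2 = 13
The minimum is 9 kPa via 1–9–10–5–12.

9 kPa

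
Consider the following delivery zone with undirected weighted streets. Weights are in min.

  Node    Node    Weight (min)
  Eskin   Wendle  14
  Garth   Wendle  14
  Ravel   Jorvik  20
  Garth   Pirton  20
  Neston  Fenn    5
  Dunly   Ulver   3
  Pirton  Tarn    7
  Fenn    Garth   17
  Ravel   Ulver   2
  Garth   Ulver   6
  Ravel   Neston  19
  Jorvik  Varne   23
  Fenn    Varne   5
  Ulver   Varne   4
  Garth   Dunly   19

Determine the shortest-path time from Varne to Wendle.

Enumerating some paths:
Varne → Ulver → Garth → Wendle: 4+6+14 = 24
Varne → Fenn → Garth → Wendle: 5+17+14 = 36
Cheapest is Varne → Ulver → Garth → Wendle at 24 min.

24 min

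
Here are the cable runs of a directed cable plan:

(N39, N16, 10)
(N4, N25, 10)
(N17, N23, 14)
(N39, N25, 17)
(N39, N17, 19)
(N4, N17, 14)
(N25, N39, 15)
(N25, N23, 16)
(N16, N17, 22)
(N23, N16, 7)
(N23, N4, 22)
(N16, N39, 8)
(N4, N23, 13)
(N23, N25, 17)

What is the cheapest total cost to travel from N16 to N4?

58

Candidate routes:
N16 → N17 → N23 → N4: 22+14+22 = 58
N16 → N39 → N17 → N23 → N4: 8+19+14+22 = 63
N16 → N39 → N25 → N23 → N4: 8+17+16+22 = 63
The minimum is 58 via N16 → N17 → N23 → N4.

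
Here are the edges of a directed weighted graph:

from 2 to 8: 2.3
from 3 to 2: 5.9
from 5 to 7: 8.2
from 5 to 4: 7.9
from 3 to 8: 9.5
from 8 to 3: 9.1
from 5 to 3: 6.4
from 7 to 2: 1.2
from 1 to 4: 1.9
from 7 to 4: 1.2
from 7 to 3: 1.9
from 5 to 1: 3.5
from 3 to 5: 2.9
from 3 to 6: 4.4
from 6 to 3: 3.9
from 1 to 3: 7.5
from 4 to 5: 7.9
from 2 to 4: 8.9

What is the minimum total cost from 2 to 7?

22.5

Settle nodes by increasing distance from 2:
2: 0
8: 2.3  (via 2)
4: 8.9  (via 2)
3: 11.4  (via 8)
5: 14.3  (via 3)
6: 15.8  (via 3)
1: 17.8  (via 5)
7: 22.5  (via 5)
Shortest route: 2 → 8 → 3 → 5 → 7 = 22.5.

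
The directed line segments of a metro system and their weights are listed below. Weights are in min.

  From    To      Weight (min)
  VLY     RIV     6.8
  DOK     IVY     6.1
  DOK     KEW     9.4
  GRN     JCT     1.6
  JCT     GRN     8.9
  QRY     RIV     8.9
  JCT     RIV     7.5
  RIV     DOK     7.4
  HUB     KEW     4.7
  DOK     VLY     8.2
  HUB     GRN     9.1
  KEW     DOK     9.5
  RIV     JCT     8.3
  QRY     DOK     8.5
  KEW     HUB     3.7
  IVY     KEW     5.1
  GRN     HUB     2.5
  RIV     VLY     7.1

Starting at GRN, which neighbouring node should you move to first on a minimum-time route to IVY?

Compare a few routes:
GRN - JCT - RIV - DOK - IVY: 1.6+7.5+7.4+6.1 = 22.6
GRN - HUB - KEW - DOK - IVY: 2.5+4.7+9.5+6.1 = 22.8
The minimum is 22.6 min via GRN - JCT - RIV - DOK - IVY.
So from GRN the first move is to JCT.

JCT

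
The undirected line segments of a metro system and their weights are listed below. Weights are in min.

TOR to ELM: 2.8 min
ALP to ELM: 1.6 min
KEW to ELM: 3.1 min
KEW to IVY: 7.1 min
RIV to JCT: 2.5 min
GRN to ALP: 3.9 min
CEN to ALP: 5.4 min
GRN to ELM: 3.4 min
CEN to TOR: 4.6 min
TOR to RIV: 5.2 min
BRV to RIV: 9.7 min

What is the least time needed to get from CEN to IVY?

Settle nodes by increasing distance from CEN:
CEN: 0
TOR: 4.6  (via CEN)
ALP: 5.4  (via CEN)
ELM: 7  (via ALP)
GRN: 9.3  (via ALP)
RIV: 9.8  (via TOR)
KEW: 10.1  (via ELM)
JCT: 12.3  (via RIV)
IVY: 17.2  (via KEW)
Shortest route: CEN–ALP–ELM–KEW–IVY = 17.2 min.

17.2 min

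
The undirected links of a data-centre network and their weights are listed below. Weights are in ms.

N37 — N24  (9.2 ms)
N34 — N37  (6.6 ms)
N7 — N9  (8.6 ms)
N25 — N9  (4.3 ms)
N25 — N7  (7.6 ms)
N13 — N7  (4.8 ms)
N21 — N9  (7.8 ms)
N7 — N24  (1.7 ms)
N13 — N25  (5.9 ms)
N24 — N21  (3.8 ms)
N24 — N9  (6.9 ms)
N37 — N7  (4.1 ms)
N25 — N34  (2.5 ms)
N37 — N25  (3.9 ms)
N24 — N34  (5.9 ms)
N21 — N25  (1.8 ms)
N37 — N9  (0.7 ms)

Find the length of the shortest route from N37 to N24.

5.8 ms

Running Dijkstra from N37:
N37: 0
N9: 0.7  (via N37)
N25: 3.9  (via N37)
N7: 4.1  (via N37)
N21: 5.7  (via N25)
N24: 5.8  (via N7)
Shortest route: N37 → N7 → N24 = 5.8 ms.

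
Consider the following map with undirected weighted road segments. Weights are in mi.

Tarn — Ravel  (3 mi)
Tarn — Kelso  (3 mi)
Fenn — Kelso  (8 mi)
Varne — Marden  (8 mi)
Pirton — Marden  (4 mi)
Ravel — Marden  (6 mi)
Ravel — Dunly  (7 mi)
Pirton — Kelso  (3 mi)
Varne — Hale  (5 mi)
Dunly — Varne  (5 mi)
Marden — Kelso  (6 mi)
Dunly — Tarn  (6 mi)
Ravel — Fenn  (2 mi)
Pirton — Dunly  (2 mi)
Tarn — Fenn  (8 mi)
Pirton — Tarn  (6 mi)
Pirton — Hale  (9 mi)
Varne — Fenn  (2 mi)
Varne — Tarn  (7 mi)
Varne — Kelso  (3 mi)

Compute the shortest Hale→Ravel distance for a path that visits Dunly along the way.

Shortest Hale→Dunly: Hale–Varne–Dunly = 10
Best Dunly to Ravel: Dunly–Ravel costing 7
Total via Dunly: 10 + 7 = 17 mi.

17 mi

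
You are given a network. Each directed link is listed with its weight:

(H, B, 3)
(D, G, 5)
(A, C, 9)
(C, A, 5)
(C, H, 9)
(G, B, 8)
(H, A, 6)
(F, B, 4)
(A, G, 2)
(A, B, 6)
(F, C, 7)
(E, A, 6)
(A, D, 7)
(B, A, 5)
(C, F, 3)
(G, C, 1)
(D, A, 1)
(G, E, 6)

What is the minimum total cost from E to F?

12

Compare a few routes:
E → A → D → G → C → F: 6+7+5+1+3 = 22
E → A → C → F: 6+9+3 = 18
E → A → G → C → F: 6+2+1+3 = 12
The minimum is 12 via E → A → G → C → F.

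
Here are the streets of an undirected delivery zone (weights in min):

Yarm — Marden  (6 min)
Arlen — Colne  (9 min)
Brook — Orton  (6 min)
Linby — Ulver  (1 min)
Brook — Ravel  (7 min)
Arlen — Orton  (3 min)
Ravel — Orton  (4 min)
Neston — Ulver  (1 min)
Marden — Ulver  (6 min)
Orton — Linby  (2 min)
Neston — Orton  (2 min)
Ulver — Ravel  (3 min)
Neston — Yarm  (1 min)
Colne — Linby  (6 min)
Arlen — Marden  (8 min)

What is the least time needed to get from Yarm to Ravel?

Compare a few routes:
Yarm - Neston - Ulver - Linby - Orton - Ravel: 1+1+1+2+4 = 9
Yarm - Neston - Orton - Linby - Ulver - Ravel: 1+2+2+1+3 = 9
Yarm - Neston - Orton - Ravel: 1+2+4 = 7
Yarm - Neston - Ulver - Ravel: 1+1+3 = 5
The minimum is 5 min via Yarm - Neston - Ulver - Ravel.

5 min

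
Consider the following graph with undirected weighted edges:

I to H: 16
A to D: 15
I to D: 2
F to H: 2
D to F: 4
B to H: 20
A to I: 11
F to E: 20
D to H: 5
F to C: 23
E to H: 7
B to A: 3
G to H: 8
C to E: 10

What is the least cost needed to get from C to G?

25

Candidate routes:
C → F → D → H → G: 23+4+5+8 = 40
C → E → H → G: 10+7+8 = 25
C → E → F → H → G: 10+20+2+8 = 40
C → F → H → G: 23+2+8 = 33
Cheapest is C → E → H → G at 25.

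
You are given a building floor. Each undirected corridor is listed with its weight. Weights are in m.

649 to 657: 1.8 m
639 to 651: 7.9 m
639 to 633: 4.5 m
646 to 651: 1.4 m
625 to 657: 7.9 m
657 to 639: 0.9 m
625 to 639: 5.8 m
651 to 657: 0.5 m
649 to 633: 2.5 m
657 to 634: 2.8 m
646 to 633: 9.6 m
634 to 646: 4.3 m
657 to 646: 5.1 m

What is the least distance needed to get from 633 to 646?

6.2 m

Compare a few routes:
633 - 639 - 657 - 651 - 646: 4.5+0.9+0.5+1.4 = 7.3
633 - 649 - 657 - 651 - 646: 2.5+1.8+0.5+1.4 = 6.2
Cheapest is 633 - 649 - 657 - 651 - 646 at 6.2 m.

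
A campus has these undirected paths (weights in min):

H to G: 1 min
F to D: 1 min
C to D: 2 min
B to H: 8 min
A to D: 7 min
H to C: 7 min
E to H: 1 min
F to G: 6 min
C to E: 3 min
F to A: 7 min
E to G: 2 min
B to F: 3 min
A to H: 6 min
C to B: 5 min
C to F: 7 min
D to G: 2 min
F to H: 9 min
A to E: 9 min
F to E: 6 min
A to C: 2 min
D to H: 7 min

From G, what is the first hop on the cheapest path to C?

Enumerating some paths:
G–E–C: 2+3 = 5
G–H–E–C: 1+1+3 = 5
G–D–C: 2+2 = 4
G–H–C: 1+7 = 8
The minimum is 4 min via G–D–C.
So from G the first move is to D.

D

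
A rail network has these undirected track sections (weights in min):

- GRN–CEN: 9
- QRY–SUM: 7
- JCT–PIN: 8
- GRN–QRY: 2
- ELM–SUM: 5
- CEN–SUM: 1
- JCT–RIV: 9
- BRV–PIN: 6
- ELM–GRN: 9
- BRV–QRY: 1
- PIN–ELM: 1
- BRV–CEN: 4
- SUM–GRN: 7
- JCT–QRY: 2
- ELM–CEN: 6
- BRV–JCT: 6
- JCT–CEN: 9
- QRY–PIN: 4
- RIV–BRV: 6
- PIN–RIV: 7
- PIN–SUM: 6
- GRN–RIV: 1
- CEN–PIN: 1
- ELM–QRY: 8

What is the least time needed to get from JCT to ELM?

7 min

Compare a few routes:
JCT–QRY–PIN–ELM: 2+4+1 = 7
JCT–QRY–BRV–PIN–ELM: 2+1+6+1 = 10
JCT–PIN–ELM: 8+1 = 9
JCT–QRY–BRV–CEN–PIN–ELM: 2+1+4+1+1 = 9
The minimum is 7 min via JCT–QRY–PIN–ELM.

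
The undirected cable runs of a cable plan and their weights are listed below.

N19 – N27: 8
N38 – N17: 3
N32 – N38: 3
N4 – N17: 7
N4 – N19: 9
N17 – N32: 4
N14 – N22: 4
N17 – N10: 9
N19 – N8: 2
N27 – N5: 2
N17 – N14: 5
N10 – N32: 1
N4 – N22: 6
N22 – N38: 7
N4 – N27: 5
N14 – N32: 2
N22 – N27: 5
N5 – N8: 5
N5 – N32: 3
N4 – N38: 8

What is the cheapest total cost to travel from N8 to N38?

Running Dijkstra from N8:
N8: 0
N19: 2  (via N8)
N5: 5  (via N8)
N27: 7  (via N5)
N32: 8  (via N5)
N10: 9  (via N32)
N14: 10  (via N32)
N4: 11  (via N19)
N38: 11  (via N32)
Shortest route: N8–N5–N32–N38 = 11.

11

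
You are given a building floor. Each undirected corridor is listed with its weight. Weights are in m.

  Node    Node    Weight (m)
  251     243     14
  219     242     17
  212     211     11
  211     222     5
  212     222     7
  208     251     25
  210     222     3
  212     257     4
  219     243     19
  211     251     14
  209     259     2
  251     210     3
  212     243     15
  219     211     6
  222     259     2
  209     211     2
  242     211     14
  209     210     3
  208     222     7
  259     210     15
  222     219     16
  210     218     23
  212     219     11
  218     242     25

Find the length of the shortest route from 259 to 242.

Enumerating some paths:
259 - 209 - 211 - 219 - 242: 2+2+6+17 = 27
259 - 222 - 211 - 242: 2+5+14 = 21
259 - 222 - 210 - 209 - 211 - 242: 2+3+3+2+14 = 24
259 - 209 - 211 - 242: 2+2+14 = 18
Cheapest is 259 - 209 - 211 - 242 at 18 m.

18 m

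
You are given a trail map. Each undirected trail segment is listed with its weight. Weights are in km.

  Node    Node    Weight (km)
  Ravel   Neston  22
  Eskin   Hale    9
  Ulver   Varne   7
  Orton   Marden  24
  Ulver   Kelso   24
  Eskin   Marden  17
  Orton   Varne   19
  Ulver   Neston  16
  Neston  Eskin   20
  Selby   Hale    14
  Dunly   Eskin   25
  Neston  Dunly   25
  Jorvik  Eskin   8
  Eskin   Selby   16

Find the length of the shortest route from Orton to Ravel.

64 km

Running Dijkstra from Orton:
Orton: 0
Varne: 19  (via Orton)
Marden: 24  (via Orton)
Ulver: 26  (via Varne)
Eskin: 41  (via Marden)
Neston: 42  (via Ulver)
Jorvik: 49  (via Eskin)
Kelso: 50  (via Ulver)
Hale: 50  (via Eskin)
Selby: 57  (via Eskin)
Ravel: 64  (via Neston)
Shortest route: Orton → Varne → Ulver → Neston → Ravel = 64 km.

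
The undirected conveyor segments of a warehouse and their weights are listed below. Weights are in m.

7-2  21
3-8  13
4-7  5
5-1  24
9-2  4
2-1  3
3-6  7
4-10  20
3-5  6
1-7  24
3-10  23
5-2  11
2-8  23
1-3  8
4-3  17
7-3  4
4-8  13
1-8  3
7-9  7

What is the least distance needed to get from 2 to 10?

Enumerating some paths:
2–1–3–10: 3+8+23 = 34
2–9–7–4–10: 4+7+5+20 = 36
The minimum is 34 m via 2–1–3–10.

34 m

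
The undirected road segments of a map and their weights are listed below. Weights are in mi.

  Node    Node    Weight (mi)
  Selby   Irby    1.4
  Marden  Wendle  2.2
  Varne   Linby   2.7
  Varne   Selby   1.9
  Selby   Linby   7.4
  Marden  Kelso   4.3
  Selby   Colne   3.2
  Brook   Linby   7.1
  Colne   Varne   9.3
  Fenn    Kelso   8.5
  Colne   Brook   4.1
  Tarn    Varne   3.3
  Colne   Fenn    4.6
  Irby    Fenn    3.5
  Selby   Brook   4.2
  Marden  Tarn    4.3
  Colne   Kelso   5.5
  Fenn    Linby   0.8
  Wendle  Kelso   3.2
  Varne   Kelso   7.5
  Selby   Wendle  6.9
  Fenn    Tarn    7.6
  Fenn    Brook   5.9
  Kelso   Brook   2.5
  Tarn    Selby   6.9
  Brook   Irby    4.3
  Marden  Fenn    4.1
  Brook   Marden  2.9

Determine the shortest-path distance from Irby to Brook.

4.3 mi

Running Dijkstra from Irby:
Irby: 0
Selby: 1.4  (via Irby)
Varne: 3.3  (via Selby)
Fenn: 3.5  (via Irby)
Brook: 4.3  (via Irby)
Shortest route: Irby → Brook = 4.3 mi.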